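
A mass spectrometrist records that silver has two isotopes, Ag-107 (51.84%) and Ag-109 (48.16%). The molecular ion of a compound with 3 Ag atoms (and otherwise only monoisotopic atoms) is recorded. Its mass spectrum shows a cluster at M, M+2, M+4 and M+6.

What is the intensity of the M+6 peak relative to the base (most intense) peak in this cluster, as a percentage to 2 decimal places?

Term probabilities: M 0.1393, M+2 0.3883, M+4 0.3607, M+6 0.1117. Base peak = M+2.
P(M+2) = C(3,1) × 0.5184^2 × 0.4816^1 = 3 × 0.26873856 × 0.4816 = 0.388273 (base)
P(M+6) = C(3,3) × 0.5184^0 × 0.4816^3 = 1 × 1.0000 × 0.11170161 = 0.111702
Relative intensity = 0.111702 / 0.388273 × 100 = 28.77

28.77%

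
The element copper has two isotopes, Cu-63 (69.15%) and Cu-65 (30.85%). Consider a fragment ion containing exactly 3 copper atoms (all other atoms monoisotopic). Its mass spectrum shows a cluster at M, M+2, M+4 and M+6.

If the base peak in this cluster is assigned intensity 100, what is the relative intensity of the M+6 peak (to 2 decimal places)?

(0.6915 + 0.3085)^3 gives M 0.3307, M+2 0.4425, M+4 0.1974, M+6 0.0294; the largest is M+2.
P(M+2) = C(3,1) × 0.6915^2 × 0.3085^1 = 3 × 0.47817225 × 0.3085 = 0.442548 (base)
P(M+6) = C(3,3) × 0.6915^0 × 0.3085^3 = 1 × 1.0000 × 0.02936064 = 0.029361
Relative intensity = 0.029361 / 0.442548 × 100 = 6.63

6.63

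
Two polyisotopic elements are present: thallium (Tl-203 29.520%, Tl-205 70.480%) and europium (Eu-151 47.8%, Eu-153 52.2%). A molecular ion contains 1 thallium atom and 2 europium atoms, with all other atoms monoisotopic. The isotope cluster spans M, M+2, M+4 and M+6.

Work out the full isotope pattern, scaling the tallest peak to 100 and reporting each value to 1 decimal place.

Thallium pattern (n=1): 0.2952 : 0.7048
Europium pattern (n=2): 0.228484 : 0.499032 : 0.272484
Convolve the two distributions (both contribute in 2-u steps):
  M: 0.2952×0.228484 = 0.067448
  M+2: 0.2952×0.499032 + 0.7048×0.228484 = 0.308350
  M+4: 0.2952×0.272484 + 0.7048×0.499032 = 0.432155
  M+6: 0.7048×0.272484 = 0.192047
Scale to base peak (0.432155) = 100: 15.6 : 71.4 : 100.0 : 44.4

15.6 : 71.4 : 100.0 : 44.4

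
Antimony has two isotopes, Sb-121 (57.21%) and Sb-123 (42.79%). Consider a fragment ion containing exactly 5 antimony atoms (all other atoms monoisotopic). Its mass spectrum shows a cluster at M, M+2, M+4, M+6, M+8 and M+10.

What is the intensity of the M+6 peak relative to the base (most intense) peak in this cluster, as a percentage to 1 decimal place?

(0.5721 + 0.4279)^5 gives M 0.0613, M+2 0.2292, M+4 0.3428, M+6 0.2564, M+8 0.0959, M+10 0.0143; the largest is M+4.
P(M+4) = C(5,2) × 0.5721^3 × 0.4279^2 = 10 × 0.18724742 × 0.18309841 = 0.342847 (base)
P(M+6) = C(5,3) × 0.5721^2 × 0.4279^3 = 10 × 0.32729841 × 0.07834781 = 0.256431
Relative intensity = 0.256431 / 0.342847 × 100 = 74.8

74.8%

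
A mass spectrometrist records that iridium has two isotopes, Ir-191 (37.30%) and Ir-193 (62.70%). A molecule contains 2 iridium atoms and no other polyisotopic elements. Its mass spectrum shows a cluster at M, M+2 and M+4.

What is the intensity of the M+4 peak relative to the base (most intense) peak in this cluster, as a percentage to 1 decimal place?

84.0%

Binomial terms of (0.3730 + 0.6270)^2: M 0.1391, M+2 0.4677, M+4 0.3931 → M+2 is the base peak.
P(M+2) = C(2,1) × 0.3730^1 × 0.6270^1 = 2 × 0.3730 × 0.6270 = 0.467742 (base)
P(M+4) = C(2,2) × 0.3730^0 × 0.6270^2 = 1 × 1.0000 × 0.393129 = 0.393129
Relative intensity = 0.393129 / 0.467742 × 100 = 84.0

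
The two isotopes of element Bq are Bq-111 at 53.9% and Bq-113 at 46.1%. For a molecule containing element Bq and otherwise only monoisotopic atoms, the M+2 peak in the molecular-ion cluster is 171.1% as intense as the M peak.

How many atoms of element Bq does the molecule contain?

2

With n Bq atoms, P(M+2)/P(M) = C(n,1)·p^(n−1)q / p^n = n·q/p = n · 0.461/0.539.
n = 1.711 × 0.539/0.461 = 2.00 ≈ 2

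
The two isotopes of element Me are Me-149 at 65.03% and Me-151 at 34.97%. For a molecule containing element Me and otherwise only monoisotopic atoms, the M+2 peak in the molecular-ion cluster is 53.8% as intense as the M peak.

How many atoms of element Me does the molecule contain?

For n independent Me atoms, I(M+2)/I(M) = n · (abundance Me-151) / (abundance Me-149) = n · 0.3497/0.6503.
n = 0.538 × 0.6503/0.3497 = 1.00 ≈ 1

1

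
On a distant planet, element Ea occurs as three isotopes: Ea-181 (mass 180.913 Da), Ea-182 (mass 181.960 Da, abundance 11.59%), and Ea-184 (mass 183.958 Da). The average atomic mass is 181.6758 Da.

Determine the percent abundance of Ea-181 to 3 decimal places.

67.344%

The remaining 88.41% is split between Ea-181 (fraction x) and Ea-184 (fraction 0.8841 − x).
Substituting: 180.913x + 183.958(0.8841 − x) = 160.586636
(180.913 − 183.958)x = -2.0506318  ⇒  x = 0.67344, y = 0.21066
Ea-181: 67.344%, Ea-184: 21.066%.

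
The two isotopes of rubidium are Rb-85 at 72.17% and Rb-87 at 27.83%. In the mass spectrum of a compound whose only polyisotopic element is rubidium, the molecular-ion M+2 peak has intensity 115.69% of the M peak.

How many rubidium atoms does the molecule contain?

The M+2/M ratio from n Rb atoms is n · q/p = n · 0.2783/0.7217.
n = 1.1569 × 0.7217/0.2783 = 3.00 ≈ 3

3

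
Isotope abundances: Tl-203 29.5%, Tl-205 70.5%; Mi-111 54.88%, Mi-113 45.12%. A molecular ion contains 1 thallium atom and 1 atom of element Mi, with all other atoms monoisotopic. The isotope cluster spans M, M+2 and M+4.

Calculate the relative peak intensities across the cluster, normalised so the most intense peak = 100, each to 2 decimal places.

Thallium pattern (n=1): 0.2950 : 0.7050
Element Mi pattern (n=1): 0.5488 : 0.4512
Convolve the two distributions (both contribute in 2-u steps):
  M: 0.2950×0.5488 = 0.161896
  M+2: 0.2950×0.4512 + 0.7050×0.5488 = 0.520008
  M+4: 0.7050×0.4512 = 0.318096
Scale to base peak (0.520008) = 100: 31.13 : 100.00 : 61.17

31.13 : 100.00 : 61.17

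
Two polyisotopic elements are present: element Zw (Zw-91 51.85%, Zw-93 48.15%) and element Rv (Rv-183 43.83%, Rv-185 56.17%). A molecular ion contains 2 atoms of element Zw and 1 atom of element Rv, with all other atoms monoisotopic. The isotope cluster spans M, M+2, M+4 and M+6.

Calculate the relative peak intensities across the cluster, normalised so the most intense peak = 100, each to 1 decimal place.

30.8 : 96.8 : 100.0 : 34.1

Element Zw pattern (n=2): 0.26884225 : 0.4993155 : 0.23184225
Element Rv pattern (n=1): 0.4383 : 0.5617
Convolve the two distributions (both contribute in 2-u steps):
  M: 0.26884225×0.4383 = 0.117834
  M+2: 0.26884225×0.5617 + 0.4993155×0.4383 = 0.369859
  M+4: 0.4993155×0.5617 + 0.23184225×0.4383 = 0.382082
  M+6: 0.23184225×0.5617 = 0.130226
Scale to base peak (0.382082) = 100: 30.8 : 96.8 : 100.0 : 34.1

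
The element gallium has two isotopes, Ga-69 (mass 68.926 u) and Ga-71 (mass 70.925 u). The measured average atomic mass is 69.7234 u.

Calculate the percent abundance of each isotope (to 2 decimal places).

Ga-69: 60.11%, Ga-71: 39.89%

With x = fraction of Ga-69 (so Ga-71 is 1 − x):
68.926·x + 70.925·(1 − x) = 69.7234
(68.926 − 70.925)·x = 69.7234 − 70.925
x = -1.2016 / -1.999 = 0.60110 → 60.11% Ga-69, 39.89% Ga-71.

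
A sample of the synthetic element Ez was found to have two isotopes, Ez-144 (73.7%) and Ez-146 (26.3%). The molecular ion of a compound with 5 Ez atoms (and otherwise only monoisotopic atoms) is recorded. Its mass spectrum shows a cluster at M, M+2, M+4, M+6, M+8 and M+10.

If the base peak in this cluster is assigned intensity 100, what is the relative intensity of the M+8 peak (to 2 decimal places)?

(0.737 + 0.263)^5 gives M 0.2174, M+2 0.3880, M+4 0.2769, M+6 0.0988, M+8 0.0176, M+10 0.0013; the largest is M+2.
P(M+2) = C(5,1) × 0.737^4 × 0.263^1 = 5 × 0.29503256 × 0.2630 = 0.387968 (base)
P(M+8) = C(5,4) × 0.737^1 × 0.263^4 = 5 × 0.7370 × 0.00478435 = 0.017630
Relative intensity = 0.017630 / 0.387968 × 100 = 4.54

4.54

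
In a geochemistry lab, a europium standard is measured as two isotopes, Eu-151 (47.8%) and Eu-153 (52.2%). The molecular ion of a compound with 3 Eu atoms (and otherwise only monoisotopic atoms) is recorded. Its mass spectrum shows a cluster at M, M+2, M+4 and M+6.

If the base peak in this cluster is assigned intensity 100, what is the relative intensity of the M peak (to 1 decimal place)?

(0.478 + 0.522)^3 gives M 0.1092, M+2 0.3578, M+4 0.3907, M+6 0.1422; the largest is M+4.
P(M+4) = C(3,2) × 0.478^1 × 0.522^2 = 3 × 0.4780 × 0.272484 = 0.390742 (base)
P(M) = C(3,0) × 0.478^3 × 0.522^0 = 1 × 0.10921535 × 1.0000 = 0.109215
Relative intensity = 0.109215 / 0.390742 × 100 = 28.0

28.0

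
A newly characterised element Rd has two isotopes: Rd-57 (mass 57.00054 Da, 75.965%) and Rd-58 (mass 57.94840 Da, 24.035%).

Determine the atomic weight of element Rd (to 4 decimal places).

57.2284 Da

Average mass = Σ (abundance × isotope mass) = 0.75965 × 57.00054 + 0.24035 × 57.94840
= 43.300460 + 13.927898 = 57.228358 Da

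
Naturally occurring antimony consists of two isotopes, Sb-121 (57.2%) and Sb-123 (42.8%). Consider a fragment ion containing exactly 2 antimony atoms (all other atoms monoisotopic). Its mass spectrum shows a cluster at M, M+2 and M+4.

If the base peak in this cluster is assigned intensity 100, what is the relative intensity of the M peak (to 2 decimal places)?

66.82

Binomial terms of (0.572 + 0.428)^2: M 0.3272, M+2 0.4896, M+4 0.1832 → M+2 is the base peak.
P(M+2) = C(2,1) × 0.572^1 × 0.428^1 = 2 × 0.5720 × 0.4280 = 0.489632 (base)
P(M) = C(2,0) × 0.572^2 × 0.428^0 = 1 × 0.327184 × 1.0000 = 0.327184
Relative intensity = 0.327184 / 0.489632 × 100 = 66.82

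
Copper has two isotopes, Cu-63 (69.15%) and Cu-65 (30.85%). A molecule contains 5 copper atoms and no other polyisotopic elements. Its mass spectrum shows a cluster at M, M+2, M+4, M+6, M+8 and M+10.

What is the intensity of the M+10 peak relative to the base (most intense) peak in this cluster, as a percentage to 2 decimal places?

Binomial terms of (0.6915 + 0.3085)^5: M 0.1581, M+2 0.3527, M+4 0.3147, M+6 0.1404, M+8 0.0313, M+10 0.0028 → M+2 is the base peak.
P(M+2) = C(5,1) × 0.6915^4 × 0.3085^1 = 5 × 0.2286487 × 0.3085 = 0.352691 (base)
P(M+10) = C(5,5) × 0.6915^0 × 0.3085^5 = 1 × 1.0000 × 0.00279432 = 0.002794
Relative intensity = 0.002794 / 0.352691 × 100 = 0.79

0.79%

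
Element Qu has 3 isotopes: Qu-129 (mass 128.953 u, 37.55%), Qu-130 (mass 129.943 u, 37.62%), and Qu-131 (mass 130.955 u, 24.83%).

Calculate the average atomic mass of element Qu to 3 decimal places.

Average mass = Σ (abundance × isotope mass) = 0.3755 × 128.953 + 0.3762 × 129.943 + 0.2483 × 130.955
= 48.4219 + 48.8846 + 32.5161 = 129.8226 u

129.823 u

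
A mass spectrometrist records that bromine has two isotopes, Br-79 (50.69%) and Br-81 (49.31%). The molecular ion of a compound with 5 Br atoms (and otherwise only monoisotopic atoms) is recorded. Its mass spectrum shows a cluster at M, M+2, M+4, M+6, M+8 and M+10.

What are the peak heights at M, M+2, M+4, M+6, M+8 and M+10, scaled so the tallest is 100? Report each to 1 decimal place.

10.6 : 51.4 : 100.0 : 97.3 : 47.3 : 9.2

Each Br atom is independently Br-79 (p = 0.5069) or Br-81 (q = 0.4931); the cluster is the binomial expansion (p + q)^5.
P(M) = 0.5069^5 = 0.033467
P(M+2) = 5 × 0.5069^4 × 0.4931^1 = 0.162777
P(M+4) = 10 × 0.5069^3 × 0.4931^2 = 0.316692
P(M+6) = 10 × 0.5069^2 × 0.4931^3 = 0.308070
P(M+8) = 5 × 0.5069^1 × 0.4931^4 = 0.149842
P(M+10) = 0.4931^5 = 0.029152
The M+4 peak is largest (0.316692); scaling to 100 gives 10.6 : 51.4 : 100.0 : 97.3 : 47.3 : 9.2.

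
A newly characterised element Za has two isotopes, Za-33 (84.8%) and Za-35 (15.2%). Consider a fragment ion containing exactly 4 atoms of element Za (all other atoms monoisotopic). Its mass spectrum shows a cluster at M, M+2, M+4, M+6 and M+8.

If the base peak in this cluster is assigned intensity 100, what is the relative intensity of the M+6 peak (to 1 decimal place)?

2.3

Term probabilities: M 0.5171, M+2 0.3708, M+4 0.0997, M+6 0.0119, M+8 0.0005. Base peak = M.
P(M) = C(4,0) × 0.848^4 × 0.152^0 = 1 × 0.51711056 × 1.0000 = 0.517111 (base)
P(M+6) = C(4,3) × 0.848^1 × 0.152^3 = 4 × 0.8480 × 0.00351181 = 0.011912
Relative intensity = 0.011912 / 0.517111 × 100 = 2.3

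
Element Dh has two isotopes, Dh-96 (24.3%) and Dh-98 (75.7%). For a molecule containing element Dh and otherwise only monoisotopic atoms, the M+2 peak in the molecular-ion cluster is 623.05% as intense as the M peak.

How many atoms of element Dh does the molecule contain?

2

The M+2/M ratio from n Dh atoms is n · q/p = n · 0.757/0.243.
n = 6.2305 × 0.243/0.757 = 2.00 ≈ 2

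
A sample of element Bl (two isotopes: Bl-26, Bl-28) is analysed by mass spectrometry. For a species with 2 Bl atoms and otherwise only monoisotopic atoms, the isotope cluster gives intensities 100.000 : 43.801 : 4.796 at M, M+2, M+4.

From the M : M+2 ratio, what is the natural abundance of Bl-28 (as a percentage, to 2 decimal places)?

If p is the fraction of Bl that is Bl-26, then I(M+2)/I(M) = [C(2,1)·p^1·(1−p)] / p^2 = 2·(1−p)/p = 43.801/100.000 = 0.4380
(1−p)/p = 0.4380/2 = 0.2190  ⇒  p = 1/(1 + 0.2190) = 0.8203
Bl-26: 82.03%, Bl-28: 17.97%.

17.97%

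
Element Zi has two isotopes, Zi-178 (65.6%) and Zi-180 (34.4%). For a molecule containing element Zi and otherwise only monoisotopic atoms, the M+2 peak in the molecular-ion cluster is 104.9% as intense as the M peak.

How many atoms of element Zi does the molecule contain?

The M+2/M ratio from n Zi atoms is n · q/p = n · 0.344/0.656.
n = 1.049 × 0.656/0.344 = 2.00 ≈ 2

2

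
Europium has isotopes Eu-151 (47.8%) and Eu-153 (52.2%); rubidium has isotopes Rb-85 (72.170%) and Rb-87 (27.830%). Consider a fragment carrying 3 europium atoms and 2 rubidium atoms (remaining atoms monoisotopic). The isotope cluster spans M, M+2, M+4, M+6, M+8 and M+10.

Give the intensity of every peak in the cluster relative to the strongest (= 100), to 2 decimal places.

Europium pattern (n=3): 0.10921535 : 0.35780594 : 0.39074206 : 0.14223665
Rubidium pattern (n=2): 0.52085089 : 0.40169822 : 0.07745089
Convolve the two distributions (both contribute in 2-u steps):
  M: 0.10921535×0.52085089 = 0.056885
  M+2: 0.10921535×0.40169822 + 0.35780594×0.52085089 = 0.230235
  M+4: 0.10921535×0.07745089 + 0.35780594×0.40169822 + 0.39074206×0.52085089 = 0.355707
  M+6: 0.35780594×0.07745089 + 0.39074206×0.40169822 + 0.14223665×0.52085089 = 0.258757
  M+8: 0.39074206×0.07745089 + 0.14223665×0.40169822 = 0.087400
  M+10: 0.14223665×0.07745089 = 0.011016
Scale to base peak (0.355707) = 100: 15.99 : 64.73 : 100.00 : 72.74 : 24.57 : 3.10

15.99 : 64.73 : 100.00 : 72.74 : 24.57 : 3.10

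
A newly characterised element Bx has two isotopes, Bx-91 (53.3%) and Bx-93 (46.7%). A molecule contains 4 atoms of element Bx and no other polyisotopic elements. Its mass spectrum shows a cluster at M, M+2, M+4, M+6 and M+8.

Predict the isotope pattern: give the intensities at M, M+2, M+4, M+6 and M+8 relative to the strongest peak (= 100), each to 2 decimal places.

21.71 : 76.09 : 100.00 : 58.41 : 12.79

Each Bx atom is independently Bx-91 (p = 0.533) or Bx-93 (q = 0.467); the cluster is the binomial expansion (p + q)^4.
P(M) = 0.533^4 = 0.080707
P(M+2) = 4 × 0.533^3 × 0.467^1 = 0.282852
P(M+4) = 6 × 0.533^2 × 0.467^2 = 0.371740
P(M+6) = 4 × 0.533^1 × 0.467^3 = 0.217139
P(M+8) = 0.467^4 = 0.047563
The M+4 peak is largest (0.371740); scaling to 100 gives 21.71 : 76.09 : 100.00 : 58.41 : 12.79.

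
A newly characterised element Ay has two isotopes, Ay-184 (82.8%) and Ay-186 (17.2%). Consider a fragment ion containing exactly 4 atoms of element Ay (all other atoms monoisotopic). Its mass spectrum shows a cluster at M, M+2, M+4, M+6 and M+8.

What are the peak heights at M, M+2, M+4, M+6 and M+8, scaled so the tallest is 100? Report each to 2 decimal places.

100.00 : 83.09 : 25.89 : 3.59 : 0.19

The 4 Ay atoms are independent, so intensities follow the terms of (0.828 + 0.172)^4.
P(M) = 0.828^4 = 0.470025
P(M+2) = 4 × 0.828^3 × 0.172^1 = 0.390553
P(M+4) = 6 × 0.828^2 × 0.172^2 = 0.121694
P(M+6) = 4 × 0.828^1 × 0.172^3 = 0.016853
P(M+8) = 0.172^4 = 0.000875
The M peak is largest (0.470025); scaling to 100 gives 100.00 : 83.09 : 25.89 : 3.59 : 0.19.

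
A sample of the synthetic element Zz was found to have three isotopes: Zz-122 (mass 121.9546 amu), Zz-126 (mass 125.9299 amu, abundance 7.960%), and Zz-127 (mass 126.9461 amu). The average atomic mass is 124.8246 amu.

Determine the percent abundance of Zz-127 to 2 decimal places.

The remaining 92.040% is split between Zz-122 (fraction x) and Zz-127 (fraction 0.92040 − x).
Substituting: 121.9546x + 126.9461(0.92040 − x) = 114.80057996
(121.9546 − 126.9461)x = -2.04061048  ⇒  x = 0.40882, y = 0.51158
Zz-122: 40.88%, Zz-127: 51.16%.

51.16%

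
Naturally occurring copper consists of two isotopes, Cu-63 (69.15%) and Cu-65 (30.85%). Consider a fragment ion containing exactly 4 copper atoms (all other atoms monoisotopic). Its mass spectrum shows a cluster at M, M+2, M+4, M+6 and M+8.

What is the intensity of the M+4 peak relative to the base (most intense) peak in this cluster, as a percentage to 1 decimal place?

66.9%

(0.6915 + 0.3085)^4 gives M 0.2286, M+2 0.4080, M+4 0.2731, M+6 0.0812, M+8 0.0091; the largest is M+2.
P(M+2) = C(4,1) × 0.6915^3 × 0.3085^1 = 4 × 0.33065611 × 0.3085 = 0.408030 (base)
P(M+4) = C(4,2) × 0.6915^2 × 0.3085^2 = 6 × 0.47817225 × 0.09517225 = 0.273052
Relative intensity = 0.273052 / 0.408030 × 100 = 66.9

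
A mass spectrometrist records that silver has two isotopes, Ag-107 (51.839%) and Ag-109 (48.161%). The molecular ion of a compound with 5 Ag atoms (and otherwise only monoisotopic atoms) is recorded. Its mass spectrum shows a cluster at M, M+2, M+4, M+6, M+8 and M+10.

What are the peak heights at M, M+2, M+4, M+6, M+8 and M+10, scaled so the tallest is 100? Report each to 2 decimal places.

11.59 : 53.82 : 100.00 : 92.90 : 43.16 : 8.02

Expanding (0.51839 + 0.48161)^5:
P(M) = 0.51839^5 = 0.037435
P(M+2) = 5 × 0.51839^4 × 0.48161^1 = 0.173897
P(M+4) = 10 × 0.51839^3 × 0.48161^2 = 0.323118
P(M+6) = 10 × 0.51839^2 × 0.48161^3 = 0.300192
P(M+8) = 5 × 0.51839^1 × 0.48161^4 = 0.139447
P(M+10) = 0.48161^5 = 0.025911
The M+4 peak is largest (0.323118); scaling to 100 gives 11.59 : 53.82 : 100.00 : 92.90 : 43.16 : 8.02.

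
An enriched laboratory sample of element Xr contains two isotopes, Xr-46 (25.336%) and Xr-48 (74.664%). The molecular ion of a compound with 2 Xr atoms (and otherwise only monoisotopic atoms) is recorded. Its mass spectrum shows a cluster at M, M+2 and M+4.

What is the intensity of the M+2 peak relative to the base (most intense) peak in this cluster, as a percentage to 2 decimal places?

Binomial terms of (0.25336 + 0.74664)^2: M 0.0642, M+2 0.3783, M+4 0.5575 → M+4 is the base peak.
P(M+4) = C(2,2) × 0.25336^0 × 0.74664^2 = 1 × 1.0000 × 0.55747129 = 0.557471 (base)
P(M+2) = C(2,1) × 0.25336^1 × 0.74664^1 = 2 × 0.25336 × 0.74664 = 0.378337
Relative intensity = 0.378337 / 0.557471 × 100 = 67.87

67.87%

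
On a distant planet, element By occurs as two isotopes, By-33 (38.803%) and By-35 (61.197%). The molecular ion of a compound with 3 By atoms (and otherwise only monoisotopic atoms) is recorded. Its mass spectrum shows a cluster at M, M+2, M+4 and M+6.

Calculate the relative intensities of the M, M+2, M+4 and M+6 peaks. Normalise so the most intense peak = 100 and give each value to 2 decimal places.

13.40 : 63.41 : 100.00 : 52.57

The 3 By atoms are independent, so intensities follow the terms of (0.38803 + 0.61197)^3.
P(M) = 0.38803^3 = 0.058425
P(M+2) = 3 × 0.38803^2 × 0.61197^1 = 0.276428
P(M+4) = 3 × 0.38803^1 × 0.61197^2 = 0.435960
P(M+6) = 0.61197^3 = 0.229187
The M+4 peak is largest (0.435960); scaling to 100 gives 13.40 : 63.41 : 100.00 : 52.57.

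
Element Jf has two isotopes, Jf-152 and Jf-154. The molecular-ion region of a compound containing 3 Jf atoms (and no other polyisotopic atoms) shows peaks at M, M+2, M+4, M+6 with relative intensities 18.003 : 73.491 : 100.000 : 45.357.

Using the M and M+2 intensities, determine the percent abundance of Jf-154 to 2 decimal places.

Let p = fractional abundance of Jf-152. I(M+2)/I(M) = [C(3,1)·p^2·(1−p)] / p^3 = 3·(1−p)/p = 73.491/18.003 = 4.0822
(1−p)/p = 4.0822/3 = 1.3607  ⇒  p = 1/(1 + 1.3607) = 0.4236
Jf-152: 42.36%, Jf-154: 57.64%.

57.64%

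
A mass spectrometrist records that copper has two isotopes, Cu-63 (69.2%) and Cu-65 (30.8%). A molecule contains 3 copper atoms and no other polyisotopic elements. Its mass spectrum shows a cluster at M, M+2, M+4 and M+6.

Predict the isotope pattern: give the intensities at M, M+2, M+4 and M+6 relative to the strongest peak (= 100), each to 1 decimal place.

The 3 Cu atoms are independent, so intensities follow the terms of (0.692 + 0.308)^3.
P(M) = 0.692^3 = 0.331374
P(M+2) = 3 × 0.692^2 × 0.308^1 = 0.442470
P(M+4) = 3 × 0.692^1 × 0.308^2 = 0.196938
P(M+6) = 0.308^3 = 0.029218
The M+2 peak is largest (0.442470); scaling to 100 gives 74.9 : 100.0 : 44.5 : 6.6.

74.9 : 100.0 : 44.5 : 6.6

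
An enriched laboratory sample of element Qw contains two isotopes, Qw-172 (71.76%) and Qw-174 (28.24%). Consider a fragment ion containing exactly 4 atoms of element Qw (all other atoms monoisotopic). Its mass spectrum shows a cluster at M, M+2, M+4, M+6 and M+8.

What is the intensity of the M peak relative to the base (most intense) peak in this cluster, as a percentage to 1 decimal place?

(0.7176 + 0.2824)^4 gives M 0.2652, M+2 0.4174, M+4 0.2464, M+6 0.0646, M+8 0.0064; the largest is M+2.
P(M+2) = C(4,1) × 0.7176^3 × 0.2824^1 = 4 × 0.36952795 × 0.2824 = 0.417419 (base)
P(M) = C(4,0) × 0.7176^4 × 0.2824^0 = 1 × 0.26517326 × 1.0000 = 0.265173
Relative intensity = 0.265173 / 0.417419 × 100 = 63.5

63.5%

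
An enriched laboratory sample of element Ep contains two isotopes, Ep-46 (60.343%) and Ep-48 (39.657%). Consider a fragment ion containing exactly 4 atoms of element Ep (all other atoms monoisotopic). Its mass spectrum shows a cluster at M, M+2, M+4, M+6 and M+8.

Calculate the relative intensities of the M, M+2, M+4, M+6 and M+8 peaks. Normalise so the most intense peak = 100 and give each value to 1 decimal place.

38.0 : 100.0 : 98.6 : 43.2 : 7.1

Expanding (0.60343 + 0.39657)^4:
P(M) = 0.60343^4 = 0.132589
P(M+2) = 4 × 0.60343^3 × 0.39657^1 = 0.348546
P(M+4) = 6 × 0.60343^2 × 0.39657^2 = 0.343593
P(M+6) = 4 × 0.60343^1 × 0.39657^3 = 0.150538
P(M+8) = 0.39657^4 = 0.024733
The M+2 peak is largest (0.348546); scaling to 100 gives 38.0 : 100.0 : 98.6 : 43.2 : 7.1.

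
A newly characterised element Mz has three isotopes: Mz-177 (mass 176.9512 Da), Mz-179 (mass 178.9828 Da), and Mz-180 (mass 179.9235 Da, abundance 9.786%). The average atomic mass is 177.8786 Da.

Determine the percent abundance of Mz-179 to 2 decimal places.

The remaining 90.214% is split between Mz-177 (fraction x) and Mz-179 (fraction 0.90214 − x).
Substituting: 176.9512x + 178.9828(0.90214 − x) = 160.27128629
(176.9512 − 178.9828)x = -1.196256902  ⇒  x = 0.58883, y = 0.31331
Mz-177: 58.88%, Mz-179: 31.33%.

31.33%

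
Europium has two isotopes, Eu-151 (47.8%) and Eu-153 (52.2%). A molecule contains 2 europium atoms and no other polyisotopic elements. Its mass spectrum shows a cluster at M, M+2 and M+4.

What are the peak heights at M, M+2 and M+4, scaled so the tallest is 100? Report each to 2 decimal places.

45.79 : 100.00 : 54.60

Each Eu atom is independently Eu-151 (p = 0.478) or Eu-153 (q = 0.522); the cluster is the binomial expansion (p + q)^2.
P(M) = 0.478^2 = 0.228484
P(M+2) = 2 × 0.478^1 × 0.522^1 = 0.499032
P(M+4) = 0.522^2 = 0.272484
The M+2 peak is largest (0.499032); scaling to 100 gives 45.79 : 100.00 : 54.60.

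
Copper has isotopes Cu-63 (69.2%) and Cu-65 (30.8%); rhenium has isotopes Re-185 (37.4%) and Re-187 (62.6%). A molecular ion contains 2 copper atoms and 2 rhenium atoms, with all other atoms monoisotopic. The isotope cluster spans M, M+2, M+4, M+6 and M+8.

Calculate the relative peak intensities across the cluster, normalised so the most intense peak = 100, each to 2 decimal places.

Copper pattern (n=2): 0.478864 : 0.426272 : 0.094864
Rhenium pattern (n=2): 0.139876 : 0.468248 : 0.391876
Convolve the two distributions (both contribute in 2-u steps):
  M: 0.478864×0.139876 = 0.066982
  M+2: 0.478864×0.468248 + 0.426272×0.139876 = 0.283852
  M+4: 0.478864×0.391876 + 0.426272×0.468248 + 0.094864×0.139876 = 0.400526
  M+6: 0.426272×0.391876 + 0.094864×0.468248 = 0.211466
  M+8: 0.094864×0.391876 = 0.037175
Scale to base peak (0.400526) = 100: 16.72 : 70.87 : 100.00 : 52.80 : 9.28

16.72 : 70.87 : 100.00 : 52.80 : 9.28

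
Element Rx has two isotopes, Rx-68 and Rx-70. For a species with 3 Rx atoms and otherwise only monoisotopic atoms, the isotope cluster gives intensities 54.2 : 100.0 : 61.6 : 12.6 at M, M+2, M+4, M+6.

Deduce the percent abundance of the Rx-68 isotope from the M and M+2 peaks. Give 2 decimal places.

Let p = fractional abundance of Rx-68. I(M+2)/I(M) = [C(3,1)·p^2·(1−p)] / p^3 = 3·(1−p)/p = 100.0/54.2 = 1.8450
(1−p)/p = 1.8450/3 = 0.6150  ⇒  p = 1/(1 + 0.6150) = 0.6192
Rx-68: 61.92%, Rx-70: 38.08%.

61.92%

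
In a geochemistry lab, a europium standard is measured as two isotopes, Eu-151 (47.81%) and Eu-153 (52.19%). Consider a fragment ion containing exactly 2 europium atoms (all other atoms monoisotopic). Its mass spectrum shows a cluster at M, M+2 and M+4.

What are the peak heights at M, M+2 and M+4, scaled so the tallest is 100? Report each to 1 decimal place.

The 2 Eu atoms are independent, so intensities follow the terms of (0.4781 + 0.5219)^2.
P(M) = 0.4781^2 = 0.228580
P(M+2) = 2 × 0.4781^1 × 0.5219^1 = 0.499041
P(M+4) = 0.5219^2 = 0.272380
The M+2 peak is largest (0.499041); scaling to 100 gives 45.8 : 100.0 : 54.6.

45.8 : 100.0 : 54.6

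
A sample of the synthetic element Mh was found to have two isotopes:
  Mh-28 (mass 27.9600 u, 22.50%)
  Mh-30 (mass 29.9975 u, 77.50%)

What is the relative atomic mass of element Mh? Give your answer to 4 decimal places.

Weight each isotope mass by its fractional abundance: 0.2250 × 27.9600 + 0.7750 × 29.9975
= 6.29100 + 23.24806 = 29.53906 u

29.5391 u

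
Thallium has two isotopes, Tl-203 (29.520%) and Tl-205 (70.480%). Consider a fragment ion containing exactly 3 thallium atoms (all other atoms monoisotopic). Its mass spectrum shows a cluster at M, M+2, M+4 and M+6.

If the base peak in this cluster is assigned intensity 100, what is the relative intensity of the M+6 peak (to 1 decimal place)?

Term probabilities: M 0.0257, M+2 0.1843, M+4 0.4399, M+6 0.3501. Base peak = M+4.
P(M+4) = C(3,2) × 0.29520^1 × 0.70480^2 = 3 × 0.2952 × 0.49674304 = 0.439916 (base)
P(M+6) = C(3,3) × 0.29520^0 × 0.70480^3 = 1 × 1.0000 × 0.35010449 = 0.350104
Relative intensity = 0.350104 / 0.439916 × 100 = 79.6

79.6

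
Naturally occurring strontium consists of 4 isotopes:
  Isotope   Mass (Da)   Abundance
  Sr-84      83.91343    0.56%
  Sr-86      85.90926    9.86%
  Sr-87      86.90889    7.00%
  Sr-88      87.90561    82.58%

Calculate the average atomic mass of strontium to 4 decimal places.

87.6166 Da

The abundance-weighted mean is 0.0056 × 83.91343 + 0.0986 × 85.90926 + 0.0700 × 86.90889 + 0.8258 × 87.90561
= 0.469915 + 8.470653 + 6.083622 + 72.592453 = 87.616643 Da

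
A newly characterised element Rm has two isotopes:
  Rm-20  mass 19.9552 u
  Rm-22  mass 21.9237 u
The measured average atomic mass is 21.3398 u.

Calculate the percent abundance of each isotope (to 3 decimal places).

Rm-20: 29.662%, Rm-22: 70.338%

Writing the weighted mean with unknown fraction x of Rm-20:
19.9552·x + 21.9237·(1 − x) = 21.3398
(19.9552 − 21.9237)·x = 21.3398 − 21.9237
x = -0.5839 / -1.9685 = 0.29662 → 29.662% Rm-20, 70.338% Rm-22.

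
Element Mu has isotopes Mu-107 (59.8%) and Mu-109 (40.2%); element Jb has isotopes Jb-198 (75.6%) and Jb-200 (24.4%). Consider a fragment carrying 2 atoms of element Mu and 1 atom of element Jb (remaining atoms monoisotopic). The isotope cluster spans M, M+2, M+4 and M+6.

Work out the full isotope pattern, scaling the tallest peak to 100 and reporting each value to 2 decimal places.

59.98 : 100.00 : 53.13 : 8.75

Element Mu pattern (n=2): 0.357604 : 0.480792 : 0.161604
Element Jb pattern (n=1): 0.7560 : 0.2440
Convolve the two distributions (both contribute in 2-u steps):
  M: 0.357604×0.7560 = 0.270349
  M+2: 0.357604×0.2440 + 0.480792×0.7560 = 0.450734
  M+4: 0.480792×0.2440 + 0.161604×0.7560 = 0.239486
  M+6: 0.161604×0.2440 = 0.039431
Scale to base peak (0.450734) = 100: 59.98 : 100.00 : 53.13 : 8.75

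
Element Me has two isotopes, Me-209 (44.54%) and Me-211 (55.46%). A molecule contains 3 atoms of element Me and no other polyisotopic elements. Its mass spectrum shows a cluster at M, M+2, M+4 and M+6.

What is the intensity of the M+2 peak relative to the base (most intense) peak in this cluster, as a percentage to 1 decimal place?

(0.4454 + 0.5546)^3 gives M 0.0884, M+2 0.3301, M+4 0.4110, M+6 0.1706; the largest is M+4.
P(M+4) = C(3,2) × 0.4454^1 × 0.5546^2 = 3 × 0.4454 × 0.30758116 = 0.410990 (base)
P(M+2) = C(3,1) × 0.4454^2 × 0.5546^1 = 3 × 0.19838116 × 0.5546 = 0.330067
Relative intensity = 0.330067 / 0.410990 × 100 = 80.3

80.3%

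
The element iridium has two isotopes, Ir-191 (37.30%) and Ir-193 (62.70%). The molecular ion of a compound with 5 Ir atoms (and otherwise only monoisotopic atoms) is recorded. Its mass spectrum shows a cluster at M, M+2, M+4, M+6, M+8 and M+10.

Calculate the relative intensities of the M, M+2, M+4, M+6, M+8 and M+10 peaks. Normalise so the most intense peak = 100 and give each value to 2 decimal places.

The 5 Ir atoms are independent, so intensities follow the terms of (0.3730 + 0.6270)^5.
P(M) = 0.3730^5 = 0.007220
P(M+2) = 5 × 0.3730^4 × 0.6270^1 = 0.060684
P(M+4) = 10 × 0.3730^3 × 0.6270^2 = 0.204015
P(M+6) = 10 × 0.3730^2 × 0.6270^3 = 0.342942
P(M+8) = 5 × 0.3730^1 × 0.6270^4 = 0.288237
P(M+10) = 0.6270^5 = 0.096903
The M+6 peak is largest (0.342942); scaling to 100 gives 2.11 : 17.70 : 59.49 : 100.00 : 84.05 : 28.26.

2.11 : 17.70 : 59.49 : 100.00 : 84.05 : 28.26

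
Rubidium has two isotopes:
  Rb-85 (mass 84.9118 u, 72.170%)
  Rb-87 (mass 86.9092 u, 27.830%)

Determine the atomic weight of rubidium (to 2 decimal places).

Ar = Σ fᵢ·mᵢ = 0.72170 × 84.9118 + 0.27830 × 86.9092
= 61.28085 + 24.18683 = 85.46768 u

85.47 u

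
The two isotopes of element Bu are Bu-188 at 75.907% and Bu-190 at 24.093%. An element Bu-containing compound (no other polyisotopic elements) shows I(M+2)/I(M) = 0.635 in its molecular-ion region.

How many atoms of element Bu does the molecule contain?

2

With n Bu atoms, P(M+2)/P(M) = C(n,1)·p^(n−1)q / p^n = n·q/p = n · 0.24093/0.75907.
n = 0.635 × 0.75907/0.24093 = 2.00 ≈ 2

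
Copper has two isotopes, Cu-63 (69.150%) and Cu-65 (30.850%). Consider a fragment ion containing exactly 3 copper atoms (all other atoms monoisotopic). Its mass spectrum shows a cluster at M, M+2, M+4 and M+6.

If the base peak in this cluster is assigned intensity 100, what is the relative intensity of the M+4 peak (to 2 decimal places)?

Binomial terms of (0.69150 + 0.30850)^3: M 0.3307, M+2 0.4425, M+4 0.1974, M+6 0.0294 → M+2 is the base peak.
P(M+2) = C(3,1) × 0.69150^2 × 0.30850^1 = 3 × 0.47817225 × 0.3085 = 0.442548 (base)
P(M+4) = C(3,2) × 0.69150^1 × 0.30850^2 = 3 × 0.6915 × 0.09517225 = 0.197435
Relative intensity = 0.197435 / 0.442548 × 100 = 44.61

44.61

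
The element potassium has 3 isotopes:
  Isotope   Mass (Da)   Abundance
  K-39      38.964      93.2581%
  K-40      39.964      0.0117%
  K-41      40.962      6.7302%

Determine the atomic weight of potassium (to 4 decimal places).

39.0986 Da

The abundance-weighted mean is 0.932581 × 38.964 + 0.000117 × 39.964 + 0.067302 × 40.962
= 36.33709 + 0.00468 + 2.75682 = 39.09859 Da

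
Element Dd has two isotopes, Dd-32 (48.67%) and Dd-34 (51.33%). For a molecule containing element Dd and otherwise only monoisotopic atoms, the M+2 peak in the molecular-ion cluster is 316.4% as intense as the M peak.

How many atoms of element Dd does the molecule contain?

With n Dd atoms, P(M+2)/P(M) = C(n,1)·p^(n−1)q / p^n = n·q/p = n · 0.5133/0.4867.
n = 3.164 × 0.4867/0.5133 = 3.00 ≈ 3

3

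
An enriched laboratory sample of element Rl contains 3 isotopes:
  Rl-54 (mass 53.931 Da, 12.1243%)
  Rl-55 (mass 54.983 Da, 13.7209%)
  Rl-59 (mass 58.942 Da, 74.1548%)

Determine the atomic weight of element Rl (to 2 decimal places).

57.79 Da

Average mass = Σ (abundance × isotope mass) = 0.121243 × 53.931 + 0.137209 × 54.983 + 0.741548 × 58.942
= 6.5388 + 7.5442 + 43.7083 = 57.7913 Da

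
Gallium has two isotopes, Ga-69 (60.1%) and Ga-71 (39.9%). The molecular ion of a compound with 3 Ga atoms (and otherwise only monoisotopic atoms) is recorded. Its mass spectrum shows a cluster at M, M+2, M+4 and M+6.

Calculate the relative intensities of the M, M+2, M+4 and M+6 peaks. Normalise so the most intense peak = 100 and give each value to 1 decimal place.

50.2 : 100.0 : 66.4 : 14.7

The 3 Ga atoms are independent, so intensities follow the terms of (0.601 + 0.399)^3.
P(M) = 0.601^3 = 0.217082
P(M+2) = 3 × 0.601^2 × 0.399^1 = 0.432358
P(M+4) = 3 × 0.601^1 × 0.399^2 = 0.287039
P(M+6) = 0.399^3 = 0.063521
The M+2 peak is largest (0.432358); scaling to 100 gives 50.2 : 100.0 : 66.4 : 14.7.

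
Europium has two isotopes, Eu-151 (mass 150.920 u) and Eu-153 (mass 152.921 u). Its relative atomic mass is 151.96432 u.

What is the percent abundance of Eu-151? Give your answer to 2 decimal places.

Writing the weighted mean with unknown fraction x of Eu-151:
150.920·x + 152.921·(1 − x) = 151.96432
(150.920 − 152.921)·x = 151.96432 − 152.921
x = -0.95668 / -2.001 = 0.47810 → 47.81% Eu-151, 52.19% Eu-153.

47.81%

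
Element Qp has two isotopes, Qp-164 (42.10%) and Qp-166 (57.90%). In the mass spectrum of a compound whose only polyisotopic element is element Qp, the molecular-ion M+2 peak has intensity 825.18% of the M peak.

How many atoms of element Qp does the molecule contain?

For n independent Qp atoms, I(M+2)/I(M) = n · (abundance Qp-166) / (abundance Qp-164) = n · 0.5790/0.4210.
n = 8.2518 × 0.4210/0.5790 = 6.00 ≈ 6

6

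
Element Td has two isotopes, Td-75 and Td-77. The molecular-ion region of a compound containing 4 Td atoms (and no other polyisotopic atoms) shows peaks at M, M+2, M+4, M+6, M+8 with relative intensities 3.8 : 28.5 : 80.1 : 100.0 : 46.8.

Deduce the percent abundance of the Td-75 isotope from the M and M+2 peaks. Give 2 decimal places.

Let p = fractional abundance of Td-75. I(M+2)/I(M) = [C(4,1)·p^3·(1−p)] / p^4 = 4·(1−p)/p = 28.5/3.8 = 7.5000
(1−p)/p = 7.5000/4 = 1.8750  ⇒  p = 1/(1 + 1.8750) = 0.3478
Td-75: 34.78%, Td-77: 65.22%.

34.78%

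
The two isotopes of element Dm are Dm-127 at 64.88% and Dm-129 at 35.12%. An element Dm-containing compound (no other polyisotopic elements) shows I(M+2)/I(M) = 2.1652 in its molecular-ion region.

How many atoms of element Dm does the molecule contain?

4

The M+2/M ratio from n Dm atoms is n · q/p = n · 0.3512/0.6488.
n = 2.1652 × 0.6488/0.3512 = 4.00 ≈ 4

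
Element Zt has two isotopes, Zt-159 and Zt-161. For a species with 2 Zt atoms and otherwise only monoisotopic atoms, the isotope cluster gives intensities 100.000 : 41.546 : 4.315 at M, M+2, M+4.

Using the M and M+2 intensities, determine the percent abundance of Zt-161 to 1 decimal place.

Write p for the Zt-159 fraction. I(M+2)/I(M) = [C(2,1)·p^1·(1−p)] / p^2 = 2·(1−p)/p = 41.546/100.000 = 0.4155
(1−p)/p = 0.4155/2 = 0.2077  ⇒  p = 1/(1 + 0.2077) = 0.8280
Zt-159: 82.8%, Zt-161: 17.2%.

17.2%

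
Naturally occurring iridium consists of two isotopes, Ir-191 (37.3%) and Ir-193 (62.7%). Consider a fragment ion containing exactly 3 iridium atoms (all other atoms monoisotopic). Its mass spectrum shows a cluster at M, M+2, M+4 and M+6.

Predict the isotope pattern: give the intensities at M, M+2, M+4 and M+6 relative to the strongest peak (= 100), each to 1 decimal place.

Expanding (0.373 + 0.627)^3:
P(M) = 0.373^3 = 0.051895
P(M+2) = 3 × 0.373^2 × 0.627^1 = 0.261702
P(M+4) = 3 × 0.373^1 × 0.627^2 = 0.439911
P(M+6) = 0.627^3 = 0.246492
The M+4 peak is largest (0.439911); scaling to 100 gives 11.8 : 59.5 : 100.0 : 56.0.

11.8 : 59.5 : 100.0 : 56.0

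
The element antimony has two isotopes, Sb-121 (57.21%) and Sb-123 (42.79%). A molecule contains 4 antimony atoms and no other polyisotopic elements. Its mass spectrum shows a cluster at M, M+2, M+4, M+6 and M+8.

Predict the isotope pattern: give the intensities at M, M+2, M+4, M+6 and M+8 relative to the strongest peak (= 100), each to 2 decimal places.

29.79 : 89.13 : 100.00 : 49.86 : 9.32

Each Sb atom is independently Sb-121 (p = 0.5721) or Sb-123 (q = 0.4279); the cluster is the binomial expansion (p + q)^4.
P(M) = 0.5721^4 = 0.107124
P(M+2) = 4 × 0.5721^3 × 0.4279^1 = 0.320493
P(M+4) = 6 × 0.5721^2 × 0.4279^2 = 0.359567
P(M+6) = 4 × 0.5721^1 × 0.4279^3 = 0.179291
P(M+8) = 0.4279^4 = 0.033525
The M+4 peak is largest (0.359567); scaling to 100 gives 29.79 : 89.13 : 100.00 : 49.86 : 9.32.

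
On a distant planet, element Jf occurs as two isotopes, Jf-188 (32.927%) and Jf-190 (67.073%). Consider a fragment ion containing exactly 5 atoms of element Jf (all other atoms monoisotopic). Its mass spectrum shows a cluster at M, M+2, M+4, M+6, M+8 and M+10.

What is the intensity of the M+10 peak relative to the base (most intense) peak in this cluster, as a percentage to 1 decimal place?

40.7%

Binomial terms of (0.32927 + 0.67073)^5: M 0.0039, M+2 0.0394, M+4 0.1606, M+6 0.3272, M+8 0.3332, M+10 0.1357 → M+8 is the base peak.
P(M+8) = C(5,4) × 0.32927^1 × 0.67073^4 = 5 × 0.32927 × 0.20239087 = 0.333206 (base)
P(M+10) = C(5,5) × 0.32927^0 × 0.67073^5 = 1 × 1.0000 × 0.13574963 = 0.135750
Relative intensity = 0.135750 / 0.333206 × 100 = 40.7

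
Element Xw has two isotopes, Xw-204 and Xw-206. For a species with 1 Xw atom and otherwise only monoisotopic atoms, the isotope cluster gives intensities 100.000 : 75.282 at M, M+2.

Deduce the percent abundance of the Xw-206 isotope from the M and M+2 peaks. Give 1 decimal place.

Let p = fractional abundance of Xw-204. I(M+2)/I(M) = [C(1,1)·p^0·(1−p)] / p^1 = 1·(1−p)/p = 75.282/100.000 = 0.7528
(1−p)/p = 0.7528/1 = 0.7528  ⇒  p = 1/(1 + 0.7528) = 0.5705
Xw-204: 57.1%, Xw-206: 42.9%.

42.9%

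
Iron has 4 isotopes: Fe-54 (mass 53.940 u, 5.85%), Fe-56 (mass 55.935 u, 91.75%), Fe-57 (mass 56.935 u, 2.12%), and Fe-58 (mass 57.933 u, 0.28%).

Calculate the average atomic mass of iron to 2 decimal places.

55.85 u

Weight each isotope mass by its fractional abundance: 0.0585 × 53.940 + 0.9175 × 55.935 + 0.0212 × 56.935 + 0.0028 × 57.933
= 3.1555 + 51.3204 + 1.2070 + 0.1622 = 55.8451 u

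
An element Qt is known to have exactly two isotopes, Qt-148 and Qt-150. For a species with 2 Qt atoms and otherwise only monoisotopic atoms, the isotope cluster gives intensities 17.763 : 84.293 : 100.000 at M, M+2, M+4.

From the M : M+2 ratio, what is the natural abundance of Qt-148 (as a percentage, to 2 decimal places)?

29.65%

If p is the fraction of Qt that is Qt-148, then I(M+2)/I(M) = [C(2,1)·p^1·(1−p)] / p^2 = 2·(1−p)/p = 84.293/17.763 = 4.7454
(1−p)/p = 4.7454/2 = 2.3727  ⇒  p = 1/(1 + 2.3727) = 0.2965
Qt-148: 29.65%, Qt-150: 70.35%.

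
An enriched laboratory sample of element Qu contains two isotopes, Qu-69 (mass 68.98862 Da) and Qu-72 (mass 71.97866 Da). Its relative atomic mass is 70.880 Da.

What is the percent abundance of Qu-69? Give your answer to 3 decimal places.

36.744%

With x = fraction of Qu-69 (so Qu-72 is 1 − x):
68.98862·x + 71.97866·(1 − x) = 70.880
(68.98862 − 71.97866)·x = 70.880 − 71.97866
x = -1.09866 / -2.99004 = 0.36744 → 36.744% Qu-69, 63.256% Qu-72.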